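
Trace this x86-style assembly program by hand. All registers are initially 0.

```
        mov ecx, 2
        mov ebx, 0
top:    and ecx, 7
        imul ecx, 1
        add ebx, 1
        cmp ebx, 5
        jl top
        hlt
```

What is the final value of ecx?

ecx=2
ebx=0
ecx=2&7=2
ecx=2*1=2
ebx=0+1=1
cmp ebx, 5  (cmp 1,5)
jl top: taken
ecx=2&7=2
ecx=2*1=2
ebx=1+1=2
cmp ebx, 5  (cmp 2,5)
jl top: taken
ecx=2&7=2
ecx=2*1=2
ebx=2+1=3
cmp ebx, 5  (cmp 3,5)
jl top: taken
ecx=2&7=2
ecx=2*1=2
ebx=3+1=4
cmp ebx, 5  (cmp 4,5)
jl top: taken
ecx=2&7=2
ecx=2*1=2
ebx=4+1=5
cmp ebx, 5  (cmp 5,5)
jl top: not taken
halt.

2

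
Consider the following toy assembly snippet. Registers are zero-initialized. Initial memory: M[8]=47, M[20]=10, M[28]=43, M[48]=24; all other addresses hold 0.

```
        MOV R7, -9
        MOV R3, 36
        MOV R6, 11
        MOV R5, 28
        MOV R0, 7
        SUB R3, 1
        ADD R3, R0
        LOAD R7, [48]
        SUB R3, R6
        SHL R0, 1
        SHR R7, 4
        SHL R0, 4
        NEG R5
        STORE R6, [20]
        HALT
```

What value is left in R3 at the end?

R7=-9
R3=36
R6=11
R5=28
R0=7
R3=36-1=35
R3=35+7=42
R7=M[48]=24
R3=42-11=31
R0=7<<1=14
R7=24>>4=1
R0=14<<4=224
R5=-(28)=-28
STORE R6, [20] → M[20]=11
halt.

31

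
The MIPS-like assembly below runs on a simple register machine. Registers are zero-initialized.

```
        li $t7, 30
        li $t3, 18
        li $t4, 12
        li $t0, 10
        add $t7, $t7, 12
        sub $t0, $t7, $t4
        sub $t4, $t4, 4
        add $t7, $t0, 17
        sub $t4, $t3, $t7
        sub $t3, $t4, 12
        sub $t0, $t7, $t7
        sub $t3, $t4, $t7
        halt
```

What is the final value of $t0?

0

$t7=30
$t3=18
$t4=12
$t0=10
$t7=30+12=42
$t0=42-12=30
$t4=12-4=8
$t7=30+17=47
$t4=18-47=-29
$t3=(-29)-12=-41
$t0=47-47=0
$t3=(-29)-47=-76
halt.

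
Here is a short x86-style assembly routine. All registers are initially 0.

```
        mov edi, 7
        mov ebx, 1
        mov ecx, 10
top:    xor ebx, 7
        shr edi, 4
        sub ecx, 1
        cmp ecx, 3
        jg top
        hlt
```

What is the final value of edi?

0

edi=7
ebx=1
ecx=10
ebx=1^7=6
edi=7>>4=0
ecx=10-1=9
cmp ecx, 3  (cmp 9,3)
jg top: taken
ebx=6^7=1
edi=0>>4=0
ecx=9-1=8
cmp ecx, 3  (cmp 8,3)
jg top: taken
ebx=1^7=6
edi=0>>4=0
ecx=8-1=7
cmp ecx, 3  (cmp 7,3)
jg top: taken
ebx=6^7=1
edi=0>>4=0
ecx=7-1=6
cmp ecx, 3  (cmp 6,3)
jg top: taken
ebx=1^7=6
edi=0>>4=0
ecx=6-1=5
cmp ecx, 3  (cmp 5,3)
jg top: taken
ebx=6^7=1
edi=0>>4=0
ecx=5-1=4
cmp ecx, 3  (cmp 4,3)
jg top: taken
ebx=1^7=6
edi=0>>4=0
ecx=4-1=3
cmp ecx, 3  (cmp 3,3)
jg top: not taken
halt.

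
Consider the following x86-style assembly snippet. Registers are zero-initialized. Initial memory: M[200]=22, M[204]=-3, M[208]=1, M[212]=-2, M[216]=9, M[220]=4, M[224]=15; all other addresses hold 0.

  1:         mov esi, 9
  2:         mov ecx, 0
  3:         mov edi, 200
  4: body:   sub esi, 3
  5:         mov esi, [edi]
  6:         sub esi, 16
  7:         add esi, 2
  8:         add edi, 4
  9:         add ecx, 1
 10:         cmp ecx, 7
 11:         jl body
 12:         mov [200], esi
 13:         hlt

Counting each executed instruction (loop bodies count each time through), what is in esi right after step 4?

6

mov esi, 9 → esi=9
mov ecx, 0 → ecx=0
mov edi, 200 → edi=200
sub esi, 3 → esi=9-3=6
After step 4: esi = 6.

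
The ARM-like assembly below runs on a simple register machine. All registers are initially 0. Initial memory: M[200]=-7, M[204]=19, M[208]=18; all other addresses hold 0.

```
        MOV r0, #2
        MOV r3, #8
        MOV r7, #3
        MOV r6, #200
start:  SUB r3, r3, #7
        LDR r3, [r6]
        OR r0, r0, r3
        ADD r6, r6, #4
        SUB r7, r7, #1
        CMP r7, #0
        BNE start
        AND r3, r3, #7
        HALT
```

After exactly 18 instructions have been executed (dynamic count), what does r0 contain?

-5

MOV r0, #2 → r0=2
MOV r3, #8 → r3=8
MOV r7, #3 → r7=3
MOV r6, #200 → r6=200
SUB r3, r3, #7 → r3=8-7=1
LDR r3, [r6] → r3=M[200]=-7
OR r0, r0, r3 → r0=2|(-7)=-5
ADD r6, r6, #4 → r6=200+4=204
SUB r7, r7, #1 → r7=3-1=2
CMP r7, #0  (cmp 2,0)
BNE start: taken
SUB r3, r3, #7 → r3=(-7)-7=-14
LDR r3, [r6] → r3=M[204]=19
OR r0, r0, r3 → r0=(-5)|19=-5
ADD r6, r6, #4 → r6=204+4=208
SUB r7, r7, #1 → r7=2-1=1
CMP r7, #0  (cmp 1,0)
BNE start: taken
After step 18: r0 = -5.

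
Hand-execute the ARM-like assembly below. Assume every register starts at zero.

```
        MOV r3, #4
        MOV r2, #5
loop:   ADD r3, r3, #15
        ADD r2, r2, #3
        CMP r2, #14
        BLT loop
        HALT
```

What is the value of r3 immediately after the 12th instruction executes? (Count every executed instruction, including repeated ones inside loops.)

49

MOV r3, #4 → r3=4
MOV r2, #5 → r2=5
ADD r3, r3, #15 → r3=4+15=19
ADD r2, r2, #3 → r2=5+3=8
CMP r2, #14  (cmp 8,14)
BLT loop: taken
ADD r3, r3, #15 → r3=19+15=34
ADD r2, r2, #3 → r2=8+3=11
CMP r2, #14  (cmp 11,14)
BLT loop: taken
ADD r3, r3, #15 → r3=34+15=49
ADD r2, r2, #3 → r2=11+3=14
After step 12: r3 = 49.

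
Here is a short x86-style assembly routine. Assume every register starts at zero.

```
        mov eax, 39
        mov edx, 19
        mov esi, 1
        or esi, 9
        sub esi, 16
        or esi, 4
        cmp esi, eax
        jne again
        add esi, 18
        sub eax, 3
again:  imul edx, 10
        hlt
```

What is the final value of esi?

-3

mov eax, 39 → eax=39
mov edx, 19 → edx=19
mov esi, 1 → esi=1
or esi, 9 → esi=1|9=9
sub esi, 16 → esi=9-16=-7
or esi, 4 → esi=(-7)|4=-3
cmp esi, eax  (cmp -3,39)
jne again: taken
imul edx, 10 → edx=19*10=190
halt.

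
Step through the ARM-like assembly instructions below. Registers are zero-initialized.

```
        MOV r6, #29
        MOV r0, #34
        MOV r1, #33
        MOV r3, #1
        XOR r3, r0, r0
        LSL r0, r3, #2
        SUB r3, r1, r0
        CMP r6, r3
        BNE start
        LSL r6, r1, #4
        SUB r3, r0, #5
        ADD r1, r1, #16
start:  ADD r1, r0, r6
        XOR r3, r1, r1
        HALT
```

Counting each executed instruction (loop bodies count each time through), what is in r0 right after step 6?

0

after MOV r6, #29: r6=29
after MOV r0, #34: r0=34
after MOV r1, #33: r1=33
after MOV r3, #1: r3=1
after XOR r3, r0, r0: r3=34^34=0
after LSL r0, r3, #2: r0=0<<2=0
After step 6: r0 = 0.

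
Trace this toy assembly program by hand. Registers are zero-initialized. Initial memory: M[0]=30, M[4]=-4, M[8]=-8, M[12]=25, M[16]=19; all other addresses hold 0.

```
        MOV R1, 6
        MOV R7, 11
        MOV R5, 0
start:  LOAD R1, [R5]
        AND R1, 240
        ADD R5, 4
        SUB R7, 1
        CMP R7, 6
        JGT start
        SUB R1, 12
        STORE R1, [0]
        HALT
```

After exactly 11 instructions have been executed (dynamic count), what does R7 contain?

R1=6
R7=11
R5=0
R1=M[0]=30
R1=30&240=16
R5=0+4=4
R7=11-1=10
CMP R7, 6  (cmp 10,6)
JGT start: taken
R1=M[4]=-4
R1=(-4)&240=240
After step 11: R7 = 10.

10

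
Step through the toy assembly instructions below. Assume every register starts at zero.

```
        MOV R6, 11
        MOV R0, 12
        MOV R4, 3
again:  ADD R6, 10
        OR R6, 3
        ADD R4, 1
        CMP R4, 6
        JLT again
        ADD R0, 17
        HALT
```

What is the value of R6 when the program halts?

R6=11
R0=12
R4=3
R6=11+10=21
R6=21|3=23
R4=3+1=4
CMP R4, 6  (cmp 4,6)
JLT again: taken
R6=23+10=33
R6=33|3=35
R4=4+1=5
CMP R4, 6  (cmp 5,6)
JLT again: taken
R6=35+10=45
R6=45|3=47
R4=5+1=6
CMP R4, 6  (cmp 6,6)
JLT again: not taken
R0=12+17=29
halt.

47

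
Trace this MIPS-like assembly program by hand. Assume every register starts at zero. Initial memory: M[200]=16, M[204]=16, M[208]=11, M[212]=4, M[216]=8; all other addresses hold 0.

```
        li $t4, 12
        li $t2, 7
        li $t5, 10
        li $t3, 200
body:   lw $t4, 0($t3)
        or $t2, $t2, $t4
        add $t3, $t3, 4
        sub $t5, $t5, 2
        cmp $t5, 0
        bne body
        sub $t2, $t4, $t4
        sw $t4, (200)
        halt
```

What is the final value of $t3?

220

li $t4, 12 → $t4=12
li $t2, 7 → $t2=7
li $t5, 10 → $t5=10
li $t3, 200 → $t3=200
lw $t4, 0($t3) → $t4=M[200]=16
or $t2, $t2, $t4 → $t2=7|16=23
add $t3, $t3, 4 → $t3=200+4=204
sub $t5, $t5, 2 → $t5=10-2=8
cmp $t5, 0  (cmp 8,0)
bne body: taken
lw $t4, 0($t3) → $t4=M[204]=16
or $t2, $t2, $t4 → $t2=23|16=23
add $t3, $t3, 4 → $t3=204+4=208
sub $t5, $t5, 2 → $t5=8-2=6
cmp $t5, 0  (cmp 6,0)
bne body: taken
lw $t4, 0($t3) → $t4=M[208]=11
or $t2, $t2, $t4 → $t2=23|11=31
add $t3, $t3, 4 → $t3=208+4=212
sub $t5, $t5, 2 → $t5=6-2=4
cmp $t5, 0  (cmp 4,0)
bne body: taken
lw $t4, 0($t3) → $t4=M[212]=4
or $t2, $t2, $t4 → $t2=31|4=31
add $t3, $t3, 4 → $t3=212+4=216
sub $t5, $t5, 2 → $t5=4-2=2
cmp $t5, 0  (cmp 2,0)
bne body: taken
lw $t4, 0($t3) → $t4=M[216]=8
or $t2, $t2, $t4 → $t2=31|8=31
add $t3, $t3, 4 → $t3=216+4=220
sub $t5, $t5, 2 → $t5=2-2=0
cmp $t5, 0  (cmp 0,0)
bne body: not taken
sub $t2, $t4, $t4 → $t2=8-8=0
sw $t4, (200) → M[200]=8
halt.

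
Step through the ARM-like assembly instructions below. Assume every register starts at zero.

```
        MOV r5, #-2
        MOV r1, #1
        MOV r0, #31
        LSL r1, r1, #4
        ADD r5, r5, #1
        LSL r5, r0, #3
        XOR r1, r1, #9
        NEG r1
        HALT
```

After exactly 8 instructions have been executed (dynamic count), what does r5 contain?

MOV r5, #-2 → r5=-2
MOV r1, #1 → r1=1
MOV r0, #31 → r0=31
LSL r1, r1, #4 → r1=1<<4=16
ADD r5, r5, #1 → r5=(-2)+1=-1
LSL r5, r0, #3 → r5=31<<3=248
XOR r1, r1, #9 → r1=16^9=25
NEG r1 → r1=-(25)=-25
After step 8: r5 = 248.

248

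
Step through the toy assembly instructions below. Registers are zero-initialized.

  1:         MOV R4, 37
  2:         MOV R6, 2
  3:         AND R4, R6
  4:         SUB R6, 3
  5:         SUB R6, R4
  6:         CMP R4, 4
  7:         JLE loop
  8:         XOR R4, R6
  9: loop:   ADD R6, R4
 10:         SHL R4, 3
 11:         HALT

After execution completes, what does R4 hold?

0

R4=37
R6=2
R4=37&2=0
R6=2-3=-1
R6=(-1)-0=-1
CMP R4, 4  (cmp 0,4)
JLE loop: taken
R6=(-1)+0=-1
R4=0<<3=0
halt.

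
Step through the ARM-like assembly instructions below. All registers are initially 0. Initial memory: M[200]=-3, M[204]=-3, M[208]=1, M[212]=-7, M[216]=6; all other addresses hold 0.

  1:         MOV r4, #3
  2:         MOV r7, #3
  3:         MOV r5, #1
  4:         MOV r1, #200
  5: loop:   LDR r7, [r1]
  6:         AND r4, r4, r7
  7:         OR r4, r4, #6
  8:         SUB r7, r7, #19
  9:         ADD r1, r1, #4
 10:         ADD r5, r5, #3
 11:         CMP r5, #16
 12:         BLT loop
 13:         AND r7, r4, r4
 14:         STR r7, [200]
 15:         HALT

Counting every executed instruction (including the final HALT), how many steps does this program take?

47

r4=3
r7=3
r5=1
r1=200
r7=M[200]=-3
r4=3&(-3)=1
r4=1|6=7
r7=(-3)-19=-22
r1=200+4=204
r5=1+3=4
CMP r5, #16  (cmp 4,16)
BLT loop: taken
r7=M[204]=-3
r4=7&(-3)=5
r4=5|6=7
r7=(-3)-19=-22
r1=204+4=208
r5=4+3=7
CMP r5, #16  (cmp 7,16)
BLT loop: taken
r7=M[208]=1
r4=7&1=1
r4=1|6=7
r7=1-19=-18
r1=208+4=212
r5=7+3=10
CMP r5, #16  (cmp 10,16)
BLT loop: taken
r7=M[212]=-7
r4=7&(-7)=1
r4=1|6=7
r7=(-7)-19=-26
r1=212+4=216
r5=10+3=13
CMP r5, #16  (cmp 13,16)
BLT loop: taken
r7=M[216]=6
r4=7&6=6
r4=6|6=6
r7=6-19=-13
r1=216+4=220
r5=13+3=16
CMP r5, #16  (cmp 16,16)
BLT loop: not taken
r7=6&6=6
STR r7, [200] → M[200]=6
halt.
Total executed instructions: 47.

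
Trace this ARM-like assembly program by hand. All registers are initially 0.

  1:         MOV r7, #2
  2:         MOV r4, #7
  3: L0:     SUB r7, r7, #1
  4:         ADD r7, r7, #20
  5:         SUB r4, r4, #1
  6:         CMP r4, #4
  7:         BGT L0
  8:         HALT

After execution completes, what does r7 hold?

MOV r7, #2 → r7=2
MOV r4, #7 → r4=7
SUB r7, r7, #1 → r7=2-1=1
ADD r7, r7, #20 → r7=1+20=21
SUB r4, r4, #1 → r4=7-1=6
CMP r4, #4  (cmp 6,4)
BGT L0: taken
SUB r7, r7, #1 → r7=21-1=20
ADD r7, r7, #20 → r7=20+20=40
SUB r4, r4, #1 → r4=6-1=5
CMP r4, #4  (cmp 5,4)
BGT L0: taken
SUB r7, r7, #1 → r7=40-1=39
ADD r7, r7, #20 → r7=39+20=59
SUB r4, r4, #1 → r4=5-1=4
CMP r4, #4  (cmp 4,4)
BGT L0: not taken
halt.

59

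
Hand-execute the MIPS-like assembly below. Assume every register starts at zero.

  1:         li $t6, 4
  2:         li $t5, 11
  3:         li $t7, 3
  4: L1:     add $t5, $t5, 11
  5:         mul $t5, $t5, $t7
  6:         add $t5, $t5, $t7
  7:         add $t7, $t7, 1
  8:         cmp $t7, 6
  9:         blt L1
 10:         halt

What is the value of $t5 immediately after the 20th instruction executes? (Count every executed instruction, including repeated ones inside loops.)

$t6=4
$t5=11
$t7=3
$t5=11+11=22
$t5=22*3=66
$t5=66+3=69
$t7=3+1=4
cmp $t7, 6  (cmp 4,6)
blt L1: taken
$t5=69+11=80
$t5=80*4=320
$t5=320+4=324
$t7=4+1=5
cmp $t7, 6  (cmp 5,6)
blt L1: taken
$t5=324+11=335
$t5=335*5=1675
$t5=1675+5=1680
$t7=5+1=6
cmp $t7, 6  (cmp 6,6)
After step 20: $t5 = 1680.

1680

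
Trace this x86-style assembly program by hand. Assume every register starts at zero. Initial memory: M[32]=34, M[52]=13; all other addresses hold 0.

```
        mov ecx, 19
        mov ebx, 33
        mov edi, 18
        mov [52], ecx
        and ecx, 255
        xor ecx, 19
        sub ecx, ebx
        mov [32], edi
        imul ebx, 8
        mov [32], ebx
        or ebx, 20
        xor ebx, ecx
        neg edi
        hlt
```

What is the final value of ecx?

-33

mov ecx, 19 → ecx=19
mov ebx, 33 → ebx=33
mov edi, 18 → edi=18
mov [52], ecx → M[52]=19
and ecx, 255 → ecx=19&255=19
xor ecx, 19 → ecx=19^19=0
sub ecx, ebx → ecx=0-33=-33
mov [32], edi → M[32]=18
imul ebx, 8 → ebx=33*8=264
mov [32], ebx → M[32]=264
or ebx, 20 → ebx=264|20=284
xor ebx, ecx → ebx=284^(-33)=-317
neg edi → edi=-(18)=-18
halt.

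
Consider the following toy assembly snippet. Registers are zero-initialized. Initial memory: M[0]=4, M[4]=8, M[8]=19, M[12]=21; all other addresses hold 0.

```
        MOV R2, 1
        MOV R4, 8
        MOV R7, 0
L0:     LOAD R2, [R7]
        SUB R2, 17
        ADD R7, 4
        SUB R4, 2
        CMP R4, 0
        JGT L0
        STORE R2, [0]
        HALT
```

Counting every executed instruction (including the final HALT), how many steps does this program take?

after MOV R2, 1: R2=1
after MOV R4, 8: R4=8
after MOV R7, 0: R7=0
after LOAD R2, [R7]: R2=M[0]=4
after SUB R2, 17: R2=4-17=-13
after ADD R7, 4: R7=0+4=4
after SUB R4, 2: R4=8-2=6
CMP R4, 0  (cmp 6,0)
JGT L0: taken
after LOAD R2, [R7]: R2=M[4]=8
after SUB R2, 17: R2=8-17=-9
after ADD R7, 4: R7=4+4=8
after SUB R4, 2: R4=6-2=4
CMP R4, 0  (cmp 4,0)
JGT L0: taken
after LOAD R2, [R7]: R2=M[8]=19
after SUB R2, 17: R2=19-17=2
after ADD R7, 4: R7=8+4=12
after SUB R4, 2: R4=4-2=2
CMP R4, 0  (cmp 2,0)
JGT L0: taken
after LOAD R2, [R7]: R2=M[12]=21
after SUB R2, 17: R2=21-17=4
after ADD R7, 4: R7=12+4=16
after SUB R4, 2: R4=2-2=0
CMP R4, 0  (cmp 0,0)
JGT L0: not taken
STORE R2, [0] → M[0]=4
halt.
Total executed instructions: 29.

29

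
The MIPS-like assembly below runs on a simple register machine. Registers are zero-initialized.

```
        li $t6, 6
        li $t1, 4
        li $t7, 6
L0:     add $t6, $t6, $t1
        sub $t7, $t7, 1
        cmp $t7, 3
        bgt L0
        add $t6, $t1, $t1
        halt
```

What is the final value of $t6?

$t6=6
$t1=4
$t7=6
$t6=6+4=10
$t7=6-1=5
cmp $t7, 3  (cmp 5,3)
bgt L0: taken
$t6=10+4=14
$t7=5-1=4
cmp $t7, 3  (cmp 4,3)
bgt L0: taken
$t6=14+4=18
$t7=4-1=3
cmp $t7, 3  (cmp 3,3)
bgt L0: not taken
$t6=4+4=8
halt.

8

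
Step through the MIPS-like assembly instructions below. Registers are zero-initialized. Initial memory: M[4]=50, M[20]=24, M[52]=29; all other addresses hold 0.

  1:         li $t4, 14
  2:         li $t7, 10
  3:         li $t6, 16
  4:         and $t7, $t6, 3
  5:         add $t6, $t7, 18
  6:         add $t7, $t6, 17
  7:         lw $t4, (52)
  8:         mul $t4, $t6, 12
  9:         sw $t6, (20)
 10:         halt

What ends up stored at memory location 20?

after li $t4, 14: $t4=14
after li $t7, 10: $t7=10
after li $t6, 16: $t6=16
after and $t7, $t6, 3: $t7=16&3=0
after add $t6, $t7, 18: $t6=0+18=18
after add $t7, $t6, 17: $t7=18+17=35
after lw $t4, (52): $t4=M[52]=29
after mul $t4, $t6, 12: $t4=18*12=216
sw $t6, (20) → M[20]=18
halt.

18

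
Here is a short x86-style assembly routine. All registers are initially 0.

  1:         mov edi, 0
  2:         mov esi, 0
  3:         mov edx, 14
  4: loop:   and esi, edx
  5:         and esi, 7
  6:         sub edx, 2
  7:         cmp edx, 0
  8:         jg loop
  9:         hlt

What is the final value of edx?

0

edi=0
esi=0
edx=14
esi=0&14=0
esi=0&7=0
edx=14-2=12
cmp edx, 0  (cmp 12,0)
jg loop: taken
esi=0&12=0
esi=0&7=0
edx=12-2=10
cmp edx, 0  (cmp 10,0)
jg loop: taken
esi=0&10=0
esi=0&7=0
edx=10-2=8
cmp edx, 0  (cmp 8,0)
jg loop: taken
esi=0&8=0
esi=0&7=0
edx=8-2=6
cmp edx, 0  (cmp 6,0)
jg loop: taken
esi=0&6=0
esi=0&7=0
edx=6-2=4
cmp edx, 0  (cmp 4,0)
jg loop: taken
esi=0&4=0
esi=0&7=0
edx=4-2=2
cmp edx, 0  (cmp 2,0)
jg loop: taken
esi=0&2=0
esi=0&7=0
edx=2-2=0
cmp edx, 0  (cmp 0,0)
jg loop: not taken
halt.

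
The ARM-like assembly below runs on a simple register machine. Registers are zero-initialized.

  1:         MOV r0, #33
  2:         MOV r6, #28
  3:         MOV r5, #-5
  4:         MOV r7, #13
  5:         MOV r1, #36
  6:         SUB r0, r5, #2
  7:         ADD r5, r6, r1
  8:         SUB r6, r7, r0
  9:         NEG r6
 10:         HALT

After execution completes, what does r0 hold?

-7

after MOV r0, #33: r0=33
after MOV r6, #28: r6=28
after MOV r5, #-5: r5=-5
after MOV r7, #13: r7=13
after MOV r1, #36: r1=36
after SUB r0, r5, #2: r0=(-5)-2=-7
after ADD r5, r6, r1: r5=28+36=64
after SUB r6, r7, r0: r6=13-(-7)=20
after NEG r6: r6=-(20)=-20
halt.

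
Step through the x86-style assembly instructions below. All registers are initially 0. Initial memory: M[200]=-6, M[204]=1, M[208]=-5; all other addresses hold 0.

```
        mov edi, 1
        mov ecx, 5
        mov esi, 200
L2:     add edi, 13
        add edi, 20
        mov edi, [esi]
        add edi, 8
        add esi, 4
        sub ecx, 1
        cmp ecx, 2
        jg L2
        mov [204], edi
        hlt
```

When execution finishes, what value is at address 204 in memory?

3

edi=1
ecx=5
esi=200
edi=1+13=14
edi=14+20=34
edi=M[200]=-6
edi=(-6)+8=2
esi=200+4=204
ecx=5-1=4
cmp ecx, 2  (cmp 4,2)
jg L2: taken
edi=2+13=15
edi=15+20=35
edi=M[204]=1
edi=1+8=9
esi=204+4=208
ecx=4-1=3
cmp ecx, 2  (cmp 3,2)
jg L2: taken
edi=9+13=22
edi=22+20=42
edi=M[208]=-5
edi=(-5)+8=3
esi=208+4=212
ecx=3-1=2
cmp ecx, 2  (cmp 2,2)
jg L2: not taken
mov [204], edi → M[204]=3
halt.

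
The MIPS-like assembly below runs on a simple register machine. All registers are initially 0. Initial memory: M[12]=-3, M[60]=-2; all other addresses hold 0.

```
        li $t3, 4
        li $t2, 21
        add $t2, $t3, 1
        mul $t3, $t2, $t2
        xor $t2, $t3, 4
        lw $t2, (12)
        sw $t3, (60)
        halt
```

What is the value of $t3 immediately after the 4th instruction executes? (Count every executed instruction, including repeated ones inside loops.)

after li $t3, 4: $t3=4
after li $t2, 21: $t2=21
after add $t2, $t3, 1: $t2=4+1=5
after mul $t3, $t2, $t2: $t3=5*5=25
After step 4: $t3 = 25.

25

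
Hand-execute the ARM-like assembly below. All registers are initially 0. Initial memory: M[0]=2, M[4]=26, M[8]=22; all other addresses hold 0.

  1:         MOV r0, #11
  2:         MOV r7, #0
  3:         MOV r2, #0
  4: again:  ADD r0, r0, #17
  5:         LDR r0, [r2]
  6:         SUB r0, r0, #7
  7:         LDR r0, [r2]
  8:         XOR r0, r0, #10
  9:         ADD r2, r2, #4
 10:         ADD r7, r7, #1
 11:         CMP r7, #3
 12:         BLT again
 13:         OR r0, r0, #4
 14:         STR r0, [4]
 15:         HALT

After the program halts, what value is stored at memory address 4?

28

r0=11
r7=0
r2=0
r0=11+17=28
r0=M[0]=2
r0=2-7=-5
r0=M[0]=2
r0=2^10=8
r2=0+4=4
r7=0+1=1
CMP r7, #3  (cmp 1,3)
BLT again: taken
r0=8+17=25
r0=M[4]=26
r0=26-7=19
r0=M[4]=26
r0=26^10=16
r2=4+4=8
r7=1+1=2
CMP r7, #3  (cmp 2,3)
BLT again: taken
r0=16+17=33
r0=M[8]=22
r0=22-7=15
r0=M[8]=22
r0=22^10=28
r2=8+4=12
r7=2+1=3
CMP r7, #3  (cmp 3,3)
BLT again: not taken
r0=28|4=28
STR r0, [4] → M[4]=28
halt.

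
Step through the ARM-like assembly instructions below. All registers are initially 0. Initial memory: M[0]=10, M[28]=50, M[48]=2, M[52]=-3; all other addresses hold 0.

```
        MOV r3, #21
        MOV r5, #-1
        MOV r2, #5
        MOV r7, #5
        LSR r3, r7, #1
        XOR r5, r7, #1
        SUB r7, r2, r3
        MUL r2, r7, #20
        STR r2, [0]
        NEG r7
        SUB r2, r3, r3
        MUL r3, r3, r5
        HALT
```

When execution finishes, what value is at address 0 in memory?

after MOV r3, #21: r3=21
after MOV r5, #-1: r5=-1
after MOV r2, #5: r2=5
after MOV r7, #5: r7=5
after LSR r3, r7, #1: r3=5>>1=2
after XOR r5, r7, #1: r5=5^1=4
after SUB r7, r2, r3: r7=5-2=3
after MUL r2, r7, #20: r2=3*20=60
STR r2, [0] → M[0]=60
after NEG r7: r7=-(3)=-3
after SUB r2, r3, r3: r2=2-2=0
after MUL r3, r3, r5: r3=2*4=8
halt.

60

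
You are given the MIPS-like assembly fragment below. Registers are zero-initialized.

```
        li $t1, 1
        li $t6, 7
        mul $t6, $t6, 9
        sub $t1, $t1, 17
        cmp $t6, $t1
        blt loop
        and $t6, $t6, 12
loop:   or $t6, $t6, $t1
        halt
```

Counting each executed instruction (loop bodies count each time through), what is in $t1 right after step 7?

li $t1, 1 → $t1=1
li $t6, 7 → $t6=7
mul $t6, $t6, 9 → $t6=7*9=63
sub $t1, $t1, 17 → $t1=1-17=-16
cmp $t6, $t1  (cmp 63,-16)
blt loop: not taken
and $t6, $t6, 12 → $t6=63&12=12
After step 7: $t1 = -16.

-16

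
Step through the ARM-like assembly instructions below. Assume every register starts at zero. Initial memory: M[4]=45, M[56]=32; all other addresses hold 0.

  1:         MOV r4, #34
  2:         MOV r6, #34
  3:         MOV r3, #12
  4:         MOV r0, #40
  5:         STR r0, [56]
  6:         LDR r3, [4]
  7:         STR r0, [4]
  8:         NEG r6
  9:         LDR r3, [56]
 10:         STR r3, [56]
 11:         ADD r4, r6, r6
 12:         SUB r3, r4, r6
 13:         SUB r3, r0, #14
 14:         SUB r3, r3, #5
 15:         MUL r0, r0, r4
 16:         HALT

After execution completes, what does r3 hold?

r4=34
r6=34
r3=12
r0=40
STR r0, [56] → M[56]=40
r3=M[4]=45
STR r0, [4] → M[4]=40
r6=-(34)=-34
r3=M[56]=40
STR r3, [56] → M[56]=40
r4=(-34)+(-34)=-68
r3=(-68)-(-34)=-34
r3=40-14=26
r3=26-5=21
r0=40*(-68)=-2720
halt.

21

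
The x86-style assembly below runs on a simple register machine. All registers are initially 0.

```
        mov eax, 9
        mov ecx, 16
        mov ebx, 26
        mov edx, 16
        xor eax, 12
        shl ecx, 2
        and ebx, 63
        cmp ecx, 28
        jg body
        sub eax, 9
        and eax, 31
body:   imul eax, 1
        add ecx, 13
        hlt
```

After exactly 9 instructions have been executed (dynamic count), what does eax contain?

5

mov eax, 9 → eax=9
mov ecx, 16 → ecx=16
mov ebx, 26 → ebx=26
mov edx, 16 → edx=16
xor eax, 12 → eax=9^12=5
shl ecx, 2 → ecx=16<<2=64
and ebx, 63 → ebx=26&63=26
cmp ecx, 28  (cmp 64,28)
jg body: taken
After step 9: eax = 5.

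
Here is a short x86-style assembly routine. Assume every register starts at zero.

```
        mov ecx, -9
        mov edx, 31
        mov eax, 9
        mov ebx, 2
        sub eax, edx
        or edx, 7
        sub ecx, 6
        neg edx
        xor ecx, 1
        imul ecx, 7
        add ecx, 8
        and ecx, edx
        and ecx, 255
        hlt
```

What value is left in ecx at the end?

after mov ecx, -9: ecx=-9
after mov edx, 31: edx=31
after mov eax, 9: eax=9
after mov ebx, 2: ebx=2
after sub eax, edx: eax=9-31=-22
after or edx, 7: edx=31|7=31
after sub ecx, 6: ecx=(-9)-6=-15
after neg edx: edx=-(31)=-31
after xor ecx, 1: ecx=(-15)^1=-16
after imul ecx, 7: ecx=(-16)*7=-112
after add ecx, 8: ecx=(-112)+8=-104
after and ecx, edx: ecx=(-104)&(-31)=-128
after and ecx, 255: ecx=(-128)&255=128
halt.

128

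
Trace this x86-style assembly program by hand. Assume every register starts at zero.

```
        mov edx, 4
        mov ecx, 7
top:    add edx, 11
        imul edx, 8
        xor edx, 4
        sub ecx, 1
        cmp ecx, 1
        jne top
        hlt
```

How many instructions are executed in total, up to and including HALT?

after mov edx, 4: edx=4
after mov ecx, 7: ecx=7
after add edx, 11: edx=4+11=15
after imul edx, 8: edx=15*8=120
after xor edx, 4: edx=120^4=124
after sub ecx, 1: ecx=7-1=6
cmp ecx, 1  (cmp 6,1)
jne top: taken
after add edx, 11: edx=124+11=135
after imul edx, 8: edx=135*8=1080
after xor edx, 4: edx=1080^4=1084
after sub ecx, 1: ecx=6-1=5
cmp ecx, 1  (cmp 5,1)
jne top: taken
after add edx, 11: edx=1084+11=1095
after imul edx, 8: edx=1095*8=8760
after xor edx, 4: edx=8760^4=8764
after sub ecx, 1: ecx=5-1=4
cmp ecx, 1  (cmp 4,1)
jne top: taken
after add edx, 11: edx=8764+11=8775
after imul edx, 8: edx=8775*8=70200
after xor edx, 4: edx=70200^4=70204
after sub ecx, 1: ecx=4-1=3
cmp ecx, 1  (cmp 3,1)
jne top: taken
after add edx, 11: edx=70204+11=70215
after imul edx, 8: edx=70215*8=561720
after xor edx, 4: edx=561720^4=561724
after sub ecx, 1: ecx=3-1=2
cmp ecx, 1  (cmp 2,1)
jne top: taken
after add edx, 11: edx=561724+11=561735
after imul edx, 8: edx=561735*8=4493880
after xor edx, 4: edx=4493880^4=4493884
after sub ecx, 1: ecx=2-1=1
cmp ecx, 1  (cmp 1,1)
jne top: not taken
halt.
Total executed instructions: 39.

39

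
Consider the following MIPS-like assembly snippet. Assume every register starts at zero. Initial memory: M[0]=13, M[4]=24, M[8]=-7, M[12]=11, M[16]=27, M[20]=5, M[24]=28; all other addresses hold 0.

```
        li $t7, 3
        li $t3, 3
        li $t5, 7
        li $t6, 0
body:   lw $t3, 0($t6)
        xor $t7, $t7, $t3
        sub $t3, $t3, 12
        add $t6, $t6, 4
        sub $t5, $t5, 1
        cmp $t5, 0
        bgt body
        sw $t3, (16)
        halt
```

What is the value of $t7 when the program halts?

$t7=3
$t3=3
$t5=7
$t6=0
$t3=M[0]=13
$t7=3^13=14
$t3=13-12=1
$t6=0+4=4
$t5=7-1=6
cmp $t5, 0  (cmp 6,0)
bgt body: taken
$t3=M[4]=24
$t7=14^24=22
$t3=24-12=12
$t6=4+4=8
$t5=6-1=5
cmp $t5, 0  (cmp 5,0)
bgt body: taken
$t3=M[8]=-7
$t7=22^(-7)=-17
$t3=(-7)-12=-19
$t6=8+4=12
$t5=5-1=4
cmp $t5, 0  (cmp 4,0)
bgt body: taken
$t3=M[12]=11
$t7=(-17)^11=-28
$t3=11-12=-1
$t6=12+4=16
$t5=4-1=3
cmp $t5, 0  (cmp 3,0)
bgt body: taken
$t3=M[16]=27
$t7=(-28)^27=-1
$t3=27-12=15
$t6=16+4=20
$t5=3-1=2
cmp $t5, 0  (cmp 2,0)
bgt body: taken
$t3=M[20]=5
$t7=(-1)^5=-6
$t3=5-12=-7
$t6=20+4=24
$t5=2-1=1
cmp $t5, 0  (cmp 1,0)
bgt body: taken
$t3=M[24]=28
$t7=(-6)^28=-26
$t3=28-12=16
$t6=24+4=28
$t5=1-1=0
cmp $t5, 0  (cmp 0,0)
bgt body: not taken
sw $t3, (16) → M[16]=16
halt.

-26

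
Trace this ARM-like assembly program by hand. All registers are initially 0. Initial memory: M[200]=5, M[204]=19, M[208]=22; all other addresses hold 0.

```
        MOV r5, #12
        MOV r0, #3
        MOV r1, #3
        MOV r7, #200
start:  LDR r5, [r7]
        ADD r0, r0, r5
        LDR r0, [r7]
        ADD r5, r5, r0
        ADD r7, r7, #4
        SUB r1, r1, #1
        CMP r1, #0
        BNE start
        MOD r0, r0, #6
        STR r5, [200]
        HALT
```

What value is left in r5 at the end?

MOV r5, #12 → r5=12
MOV r0, #3 → r0=3
MOV r1, #3 → r1=3
MOV r7, #200 → r7=200
LDR r5, [r7] → r5=M[200]=5
ADD r0, r0, r5 → r0=3+5=8
LDR r0, [r7] → r0=M[200]=5
ADD r5, r5, r0 → r5=5+5=10
ADD r7, r7, #4 → r7=200+4=204
SUB r1, r1, #1 → r1=3-1=2
CMP r1, #0  (cmp 2,0)
BNE start: taken
LDR r5, [r7] → r5=M[204]=19
ADD r0, r0, r5 → r0=5+19=24
LDR r0, [r7] → r0=M[204]=19
ADD r5, r5, r0 → r5=19+19=38
ADD r7, r7, #4 → r7=204+4=208
SUB r1, r1, #1 → r1=2-1=1
CMP r1, #0  (cmp 1,0)
BNE start: taken
LDR r5, [r7] → r5=M[208]=22
ADD r0, r0, r5 → r0=19+22=41
LDR r0, [r7] → r0=M[208]=22
ADD r5, r5, r0 → r5=22+22=44
ADD r7, r7, #4 → r7=208+4=212
SUB r1, r1, #1 → r1=1-1=0
CMP r1, #0  (cmp 0,0)
BNE start: not taken
MOD r0, r0, #6 → r0=22%6=4
STR r5, [200] → M[200]=44
halt.

44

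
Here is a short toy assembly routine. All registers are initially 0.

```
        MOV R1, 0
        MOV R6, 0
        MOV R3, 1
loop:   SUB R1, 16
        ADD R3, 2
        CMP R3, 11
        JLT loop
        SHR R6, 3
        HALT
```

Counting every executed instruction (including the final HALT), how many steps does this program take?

25

MOV R1, 0 → R1=0
MOV R6, 0 → R6=0
MOV R3, 1 → R3=1
SUB R1, 16 → R1=0-16=-16
ADD R3, 2 → R3=1+2=3
CMP R3, 11  (cmp 3,11)
JLT loop: taken
SUB R1, 16 → R1=(-16)-16=-32
ADD R3, 2 → R3=3+2=5
CMP R3, 11  (cmp 5,11)
JLT loop: taken
SUB R1, 16 → R1=(-32)-16=-48
ADD R3, 2 → R3=5+2=7
CMP R3, 11  (cmp 7,11)
JLT loop: taken
SUB R1, 16 → R1=(-48)-16=-64
ADD R3, 2 → R3=7+2=9
CMP R3, 11  (cmp 9,11)
JLT loop: taken
SUB R1, 16 → R1=(-64)-16=-80
ADD R3, 2 → R3=9+2=11
CMP R3, 11  (cmp 11,11)
JLT loop: not taken
SHR R6, 3 → R6=0>>3=0
halt.
Total executed instructions: 25.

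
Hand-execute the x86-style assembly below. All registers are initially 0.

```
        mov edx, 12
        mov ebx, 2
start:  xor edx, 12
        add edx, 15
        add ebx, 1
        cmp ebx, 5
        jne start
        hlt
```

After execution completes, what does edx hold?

45

after mov edx, 12: edx=12
after mov ebx, 2: ebx=2
after xor edx, 12: edx=12^12=0
after add edx, 15: edx=0+15=15
after add ebx, 1: ebx=2+1=3
cmp ebx, 5  (cmp 3,5)
jne start: taken
after xor edx, 12: edx=15^12=3
after add edx, 15: edx=3+15=18
after add ebx, 1: ebx=3+1=4
cmp ebx, 5  (cmp 4,5)
jne start: taken
after xor edx, 12: edx=18^12=30
after add edx, 15: edx=30+15=45
after add ebx, 1: ebx=4+1=5
cmp ebx, 5  (cmp 5,5)
jne start: not taken
halt.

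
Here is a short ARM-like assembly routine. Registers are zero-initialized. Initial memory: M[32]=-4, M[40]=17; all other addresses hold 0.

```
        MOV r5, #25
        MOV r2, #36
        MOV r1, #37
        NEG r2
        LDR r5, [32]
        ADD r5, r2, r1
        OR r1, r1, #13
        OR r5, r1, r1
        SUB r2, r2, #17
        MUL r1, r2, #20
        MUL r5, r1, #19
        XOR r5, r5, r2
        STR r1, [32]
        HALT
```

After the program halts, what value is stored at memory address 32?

MOV r5, #25 → r5=25
MOV r2, #36 → r2=36
MOV r1, #37 → r1=37
NEG r2 → r2=-(36)=-36
LDR r5, [32] → r5=M[32]=-4
ADD r5, r2, r1 → r5=(-36)+37=1
OR r1, r1, #13 → r1=37|13=45
OR r5, r1, r1 → r5=45|45=45
SUB r2, r2, #17 → r2=(-36)-17=-53
MUL r1, r2, #20 → r1=(-53)*20=-1060
MUL r5, r1, #19 → r5=(-1060)*19=-20140
XOR r5, r5, r2 → r5=(-20140)^(-53)=20127
STR r1, [32] → M[32]=-1060
halt.

-1060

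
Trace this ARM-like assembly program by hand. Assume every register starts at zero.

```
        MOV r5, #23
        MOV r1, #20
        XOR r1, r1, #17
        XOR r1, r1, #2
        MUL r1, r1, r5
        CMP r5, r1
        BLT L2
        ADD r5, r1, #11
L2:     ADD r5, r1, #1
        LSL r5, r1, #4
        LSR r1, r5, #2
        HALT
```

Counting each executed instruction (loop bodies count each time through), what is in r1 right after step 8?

r5=23
r1=20
r1=20^17=5
r1=5^2=7
r1=7*23=161
CMP r5, r1  (cmp 23,161)
BLT L2: taken
r5=161+1=162
After step 8: r1 = 161.

161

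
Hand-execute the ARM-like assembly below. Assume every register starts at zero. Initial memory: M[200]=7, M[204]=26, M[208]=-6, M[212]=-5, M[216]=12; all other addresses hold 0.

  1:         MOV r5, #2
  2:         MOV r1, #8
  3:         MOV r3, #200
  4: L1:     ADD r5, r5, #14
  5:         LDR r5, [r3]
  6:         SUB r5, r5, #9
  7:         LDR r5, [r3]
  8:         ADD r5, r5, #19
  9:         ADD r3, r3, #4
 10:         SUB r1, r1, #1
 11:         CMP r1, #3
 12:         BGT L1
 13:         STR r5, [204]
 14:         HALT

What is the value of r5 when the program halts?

r5=2
r1=8
r3=200
r5=2+14=16
r5=M[200]=7
r5=7-9=-2
r5=M[200]=7
r5=7+19=26
r3=200+4=204
r1=8-1=7
CMP r1, #3  (cmp 7,3)
BGT L1: taken
r5=26+14=40
r5=M[204]=26
r5=26-9=17
r5=M[204]=26
r5=26+19=45
r3=204+4=208
r1=7-1=6
CMP r1, #3  (cmp 6,3)
BGT L1: taken
r5=45+14=59
r5=M[208]=-6
r5=(-6)-9=-15
r5=M[208]=-6
r5=(-6)+19=13
r3=208+4=212
r1=6-1=5
CMP r1, #3  (cmp 5,3)
BGT L1: taken
r5=13+14=27
r5=M[212]=-5
r5=(-5)-9=-14
r5=M[212]=-5
r5=(-5)+19=14
r3=212+4=216
r1=5-1=4
CMP r1, #3  (cmp 4,3)
BGT L1: taken
r5=14+14=28
r5=M[216]=12
r5=12-9=3
r5=M[216]=12
r5=12+19=31
r3=216+4=220
r1=4-1=3
CMP r1, #3  (cmp 3,3)
BGT L1: not taken
STR r5, [204] → M[204]=31
halt.

31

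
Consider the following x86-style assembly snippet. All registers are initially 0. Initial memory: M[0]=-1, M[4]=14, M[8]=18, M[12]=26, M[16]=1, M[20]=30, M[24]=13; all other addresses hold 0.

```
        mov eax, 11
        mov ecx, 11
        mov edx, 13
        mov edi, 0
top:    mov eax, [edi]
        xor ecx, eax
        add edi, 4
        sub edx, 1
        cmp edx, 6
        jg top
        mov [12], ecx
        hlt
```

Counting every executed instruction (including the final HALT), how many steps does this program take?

48

eax=11
ecx=11
edx=13
edi=0
eax=M[0]=-1
ecx=11^(-1)=-12
edi=0+4=4
edx=13-1=12
cmp edx, 6  (cmp 12,6)
jg top: taken
eax=M[4]=14
ecx=(-12)^14=-6
edi=4+4=8
edx=12-1=11
cmp edx, 6  (cmp 11,6)
jg top: taken
eax=M[8]=18
ecx=(-6)^18=-24
edi=8+4=12
edx=11-1=10
cmp edx, 6  (cmp 10,6)
jg top: taken
eax=M[12]=26
ecx=(-24)^26=-14
edi=12+4=16
edx=10-1=9
cmp edx, 6  (cmp 9,6)
jg top: taken
eax=M[16]=1
ecx=(-14)^1=-13
edi=16+4=20
edx=9-1=8
cmp edx, 6  (cmp 8,6)
jg top: taken
eax=M[20]=30
ecx=(-13)^30=-19
edi=20+4=24
edx=8-1=7
cmp edx, 6  (cmp 7,6)
jg top: taken
eax=M[24]=13
ecx=(-19)^13=-32
edi=24+4=28
edx=7-1=6
cmp edx, 6  (cmp 6,6)
jg top: not taken
mov [12], ecx → M[12]=-32
halt.
Total executed instructions: 48.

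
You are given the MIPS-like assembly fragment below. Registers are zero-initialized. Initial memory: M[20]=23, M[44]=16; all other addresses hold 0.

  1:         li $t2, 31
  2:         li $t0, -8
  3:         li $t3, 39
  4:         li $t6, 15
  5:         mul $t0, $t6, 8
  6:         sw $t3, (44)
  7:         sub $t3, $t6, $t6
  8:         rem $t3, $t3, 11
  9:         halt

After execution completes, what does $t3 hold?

after li $t2, 31: $t2=31
after li $t0, -8: $t0=-8
after li $t3, 39: $t3=39
after li $t6, 15: $t6=15
after mul $t0, $t6, 8: $t0=15*8=120
sw $t3, (44) → M[44]=39
after sub $t3, $t6, $t6: $t3=15-15=0
after rem $t3, $t3, 11: $t3=0%11=0
halt.

0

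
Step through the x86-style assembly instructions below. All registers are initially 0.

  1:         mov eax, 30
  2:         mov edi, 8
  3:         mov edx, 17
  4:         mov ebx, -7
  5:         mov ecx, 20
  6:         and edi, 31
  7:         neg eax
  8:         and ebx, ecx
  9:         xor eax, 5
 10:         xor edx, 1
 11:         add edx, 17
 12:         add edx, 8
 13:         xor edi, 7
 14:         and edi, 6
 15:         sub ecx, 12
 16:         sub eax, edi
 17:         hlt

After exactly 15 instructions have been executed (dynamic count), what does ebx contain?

mov eax, 30 → eax=30
mov edi, 8 → edi=8
mov edx, 17 → edx=17
mov ebx, -7 → ebx=-7
mov ecx, 20 → ecx=20
and edi, 31 → edi=8&31=8
neg eax → eax=-(30)=-30
and ebx, ecx → ebx=(-7)&20=16
xor eax, 5 → eax=(-30)^5=-25
xor edx, 1 → edx=17^1=16
add edx, 17 → edx=16+17=33
add edx, 8 → edx=33+8=41
xor edi, 7 → edi=8^7=15
and edi, 6 → edi=15&6=6
sub ecx, 12 → ecx=20-12=8
After step 15: ebx = 16.

16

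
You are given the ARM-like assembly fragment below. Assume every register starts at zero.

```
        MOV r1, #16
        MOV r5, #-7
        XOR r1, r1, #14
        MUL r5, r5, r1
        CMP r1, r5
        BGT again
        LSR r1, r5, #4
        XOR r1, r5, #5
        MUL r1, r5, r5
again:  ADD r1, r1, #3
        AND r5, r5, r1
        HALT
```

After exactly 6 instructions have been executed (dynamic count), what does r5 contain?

after MOV r1, #16: r1=16
after MOV r5, #-7: r5=-7
after XOR r1, r1, #14: r1=16^14=30
after MUL r5, r5, r1: r5=(-7)*30=-210
CMP r1, r5  (cmp 30,-210)
BGT again: taken
After step 6: r5 = -210.

-210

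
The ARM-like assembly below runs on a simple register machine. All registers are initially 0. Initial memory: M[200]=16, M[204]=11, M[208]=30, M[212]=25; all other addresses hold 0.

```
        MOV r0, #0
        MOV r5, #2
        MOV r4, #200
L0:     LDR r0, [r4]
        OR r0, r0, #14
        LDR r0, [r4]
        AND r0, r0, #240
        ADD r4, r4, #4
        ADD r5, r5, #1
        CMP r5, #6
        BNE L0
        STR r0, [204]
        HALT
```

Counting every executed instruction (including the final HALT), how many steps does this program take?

r0=0
r5=2
r4=200
r0=M[200]=16
r0=16|14=30
r0=M[200]=16
r0=16&240=16
r4=200+4=204
r5=2+1=3
CMP r5, #6  (cmp 3,6)
BNE L0: taken
r0=M[204]=11
r0=11|14=15
r0=M[204]=11
r0=11&240=0
r4=204+4=208
r5=3+1=4
CMP r5, #6  (cmp 4,6)
BNE L0: taken
r0=M[208]=30
r0=30|14=30
r0=M[208]=30
r0=30&240=16
r4=208+4=212
r5=4+1=5
CMP r5, #6  (cmp 5,6)
BNE L0: taken
r0=M[212]=25
r0=25|14=31
r0=M[212]=25
r0=25&240=16
r4=212+4=216
r5=5+1=6
CMP r5, #6  (cmp 6,6)
BNE L0: not taken
STR r0, [204] → M[204]=16
halt.
Total executed instructions: 37.

37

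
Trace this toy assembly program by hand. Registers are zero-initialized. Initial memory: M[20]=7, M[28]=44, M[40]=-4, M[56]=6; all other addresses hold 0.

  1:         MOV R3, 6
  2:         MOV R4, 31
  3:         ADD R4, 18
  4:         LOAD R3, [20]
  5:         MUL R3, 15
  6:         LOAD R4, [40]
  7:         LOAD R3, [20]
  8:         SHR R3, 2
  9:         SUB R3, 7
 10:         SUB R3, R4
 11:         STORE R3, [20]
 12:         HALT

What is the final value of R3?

R3=6
R4=31
R4=31+18=49
R3=M[20]=7
R3=7*15=105
R4=M[40]=-4
R3=M[20]=7
R3=7>>2=1
R3=1-7=-6
R3=(-6)-(-4)=-2
STORE R3, [20] → M[20]=-2
halt.

-2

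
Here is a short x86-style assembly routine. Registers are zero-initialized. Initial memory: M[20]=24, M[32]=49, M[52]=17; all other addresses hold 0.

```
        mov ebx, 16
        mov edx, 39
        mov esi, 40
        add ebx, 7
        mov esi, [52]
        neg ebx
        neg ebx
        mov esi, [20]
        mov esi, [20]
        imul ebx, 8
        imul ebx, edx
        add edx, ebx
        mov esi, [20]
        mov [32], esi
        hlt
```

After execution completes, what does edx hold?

after mov ebx, 16: ebx=16
after mov edx, 39: edx=39
after mov esi, 40: esi=40
after add ebx, 7: ebx=16+7=23
after mov esi, [52]: esi=M[52]=17
after neg ebx: ebx=-(23)=-23
after neg ebx: ebx=-(-23)=23
after mov esi, [20]: esi=M[20]=24
after mov esi, [20]: esi=M[20]=24
after imul ebx, 8: ebx=23*8=184
after imul ebx, edx: ebx=184*39=7176
after add edx, ebx: edx=39+7176=7215
after mov esi, [20]: esi=M[20]=24
mov [32], esi → M[32]=24
halt.

7215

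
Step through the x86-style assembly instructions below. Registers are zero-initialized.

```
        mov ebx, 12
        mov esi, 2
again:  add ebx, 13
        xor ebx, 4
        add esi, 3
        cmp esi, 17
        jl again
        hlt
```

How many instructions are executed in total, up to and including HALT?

mov ebx, 12 → ebx=12
mov esi, 2 → esi=2
add ebx, 13 → ebx=12+13=25
xor ebx, 4 → ebx=25^4=29
add esi, 3 → esi=2+3=5
cmp esi, 17  (cmp 5,17)
jl again: taken
add ebx, 13 → ebx=29+13=42
xor ebx, 4 → ebx=42^4=46
add esi, 3 → esi=5+3=8
cmp esi, 17  (cmp 8,17)
jl again: taken
add ebx, 13 → ebx=46+13=59
xor ebx, 4 → ebx=59^4=63
add esi, 3 → esi=8+3=11
cmp esi, 17  (cmp 11,17)
jl again: taken
add ebx, 13 → ebx=63+13=76
xor ebx, 4 → ebx=76^4=72
add esi, 3 → esi=11+3=14
cmp esi, 17  (cmp 14,17)
jl again: taken
add ebx, 13 → ebx=72+13=85
xor ebx, 4 → ebx=85^4=81
add esi, 3 → esi=14+3=17
cmp esi, 17  (cmp 17,17)
jl again: not taken
halt.
Total executed instructions: 28.

28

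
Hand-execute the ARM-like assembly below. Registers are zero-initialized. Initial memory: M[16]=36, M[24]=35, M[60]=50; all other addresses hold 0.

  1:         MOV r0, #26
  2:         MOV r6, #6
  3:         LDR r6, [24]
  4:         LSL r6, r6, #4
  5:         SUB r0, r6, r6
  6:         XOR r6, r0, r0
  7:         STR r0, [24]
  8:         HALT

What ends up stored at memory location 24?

after MOV r0, #26: r0=26
after MOV r6, #6: r6=6
after LDR r6, [24]: r6=M[24]=35
after LSL r6, r6, #4: r6=35<<4=560
after SUB r0, r6, r6: r0=560-560=0
after XOR r6, r0, r0: r6=0^0=0
STR r0, [24] → M[24]=0
halt.

0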